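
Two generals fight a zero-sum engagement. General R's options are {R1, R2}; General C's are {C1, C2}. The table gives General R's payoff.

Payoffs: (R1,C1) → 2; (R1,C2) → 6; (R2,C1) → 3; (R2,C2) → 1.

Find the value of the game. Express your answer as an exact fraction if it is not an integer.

8/3

Row minima: R1 → 2, R2 → 1; maximin = 2.
Column maxima: C1 → 3, C2 → 6; minimax = 3.
2 ≠ 3, so there is no saddle point; optimal play is mixed.
Let General R play R1 with probability p. Expected payoff against C1: 2p + 3(1−p) = −p + 3; against C2: 6p + 1(1−p) = 5p + 1.
Setting these equal: −p + 3 = 5p + 1 ⇒ −6p = -2 ⇒ p = 1/3, and the value is (-1)·(1/3) + 3 = 8/3.
For General C: with q = P(C1), equating R1's and R2's payoffs gives −4q + 6 = 2q + 1 ⇒ q = 5/6.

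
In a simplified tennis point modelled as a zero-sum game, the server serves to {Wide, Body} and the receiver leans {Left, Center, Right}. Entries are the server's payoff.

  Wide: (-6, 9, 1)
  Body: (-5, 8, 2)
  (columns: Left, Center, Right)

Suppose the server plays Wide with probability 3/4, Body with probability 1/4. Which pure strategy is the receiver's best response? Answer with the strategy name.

If the receiver plays Left, the server's expected payoff is (3/4)·(-6) + (1/4)·(-5) = -23/4.
If the receiver plays Center, the server's expected payoff is (3/4)·9 + (1/4)·8 = 35/4.
If the receiver plays Right, the server's expected payoff is (3/4)·1 + (1/4)·2 = 5/4.
The receiver minimizes the server's payoff; the smallest is -23/4, so the best response is Left.

Left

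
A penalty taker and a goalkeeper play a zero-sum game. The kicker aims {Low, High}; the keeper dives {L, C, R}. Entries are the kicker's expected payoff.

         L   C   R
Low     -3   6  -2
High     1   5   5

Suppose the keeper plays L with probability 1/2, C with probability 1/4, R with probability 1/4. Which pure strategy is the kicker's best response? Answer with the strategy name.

High

Expected payoff of Low: (1/2)·(-3) + (1/4)·6 + (1/4)·(-2) = -1/2.
Expected payoff of High: (1/2)·1 + (1/4)·5 + (1/4)·5 = 3.
The largest is 3, so the kicker's best response is High.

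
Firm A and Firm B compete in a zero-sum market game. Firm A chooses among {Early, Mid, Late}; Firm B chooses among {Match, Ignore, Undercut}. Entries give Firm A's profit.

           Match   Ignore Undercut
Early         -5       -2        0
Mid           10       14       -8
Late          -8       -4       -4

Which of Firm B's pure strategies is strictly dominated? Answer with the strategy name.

Ignore

Match holds Firm A's payoff strictly below Ignore in every row: -5 < -2, 10 < 14, -8 < -4.
So Ignore is strictly dominated for Firm B.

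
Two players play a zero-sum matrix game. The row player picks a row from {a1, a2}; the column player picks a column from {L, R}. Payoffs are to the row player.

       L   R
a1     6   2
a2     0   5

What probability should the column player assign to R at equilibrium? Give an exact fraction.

Row minima: a1 → 2, a2 → 0; maximin = 2.
Column maxima: L → 6, R → 5; minimax = 5.
2 ≠ 5, so there is no saddle point; optimal play is mixed.
Let the row player play a1 with probability p. Expected payoff against L: 6p + 0(1−p) = 6p; against R: 2p + 5(1−p) = −3p + 5.
Setting these equal: 6p = −3p + 5 ⇒ 9p = 5 ⇒ p = 5/9, and the value is (6)·(5/9) = 10/3.
For the column player: with q = P(L), equating a1's and a2's payoffs gives 4q + 2 = −5q + 5 ⇒ q = 1/3.

2/3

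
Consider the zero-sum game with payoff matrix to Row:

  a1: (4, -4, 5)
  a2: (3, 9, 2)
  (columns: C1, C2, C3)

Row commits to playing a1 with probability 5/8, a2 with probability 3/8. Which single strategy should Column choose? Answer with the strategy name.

If Column plays C1, Row's expected payoff is (5/8)·4 + (3/8)·3 = 29/8.
If Column plays C2, Row's expected payoff is (5/8)·(-4) + (3/8)·9 = 7/8.
If Column plays C3, Row's expected payoff is (5/8)·5 + (3/8)·2 = 31/8.
Column minimizes Row's payoff; the smallest is 7/8, so the best response is C2.

C2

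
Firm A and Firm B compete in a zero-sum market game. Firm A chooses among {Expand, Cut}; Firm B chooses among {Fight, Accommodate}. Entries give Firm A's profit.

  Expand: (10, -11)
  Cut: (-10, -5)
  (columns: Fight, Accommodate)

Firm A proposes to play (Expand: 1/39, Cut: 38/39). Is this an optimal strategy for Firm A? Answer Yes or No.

Against Fight this mix gives (1/39)·10 + (38/39)·(-10) = -370/39.
Against Accommodate this mix gives (1/39)·(-11) + (38/39)·(-5) = -67/13.
Firm B will play Fight, holding Firm A to -370/39. Shifting weight toward the row that does better against Fight would raise this floor (the equalizing mix achieves -80/13 against both Fight and Accommodate), so the proposed strategy is not optimal.

No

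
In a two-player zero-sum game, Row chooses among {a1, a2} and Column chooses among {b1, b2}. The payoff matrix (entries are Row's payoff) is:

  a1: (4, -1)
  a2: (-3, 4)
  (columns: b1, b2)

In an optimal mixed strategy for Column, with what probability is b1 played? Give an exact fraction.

5/12

Row minima: a1 → -1, a2 → -3; maximin = -1.
Column maxima: b1 → 4, b2 → 4; minimax = 4.
-1 ≠ 4, so there is no saddle point; optimal play is mixed.
Let Row play a1 with probability p. Expected payoff against b1: 4p + (-3)(1−p) = 7p − 3; against b2: (-1)p + 4(1−p) = −5p + 4.
Setting these equal: 7p − 3 = −5p + 4 ⇒ 12p = 7 ⇒ p = 7/12, and the value is (7)·(7/12) − 3 = 13/12.
For Column: with q = P(b1), equating a1's and a2's payoffs gives 5q − 1 = −7q + 4 ⇒ q = 5/12.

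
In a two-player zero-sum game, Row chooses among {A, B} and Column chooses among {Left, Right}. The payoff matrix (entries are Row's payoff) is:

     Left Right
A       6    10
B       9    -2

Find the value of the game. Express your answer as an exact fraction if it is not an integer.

Row minima: A → 6, B → -2; maximin = 6.
Column maxima: Left → 9, Right → 10; minimax = 9.
6 ≠ 9, so there is no saddle point; optimal play is mixed.
Let Row play A with probability p. Expected payoff against Left: 6p + 9(1−p) = −3p + 9; against Right: 10p + (-2)(1−p) = 12p − 2.
Setting these equal: −3p + 9 = 12p − 2 ⇒ −15p = -11 ⇒ p = 11/15, and the value is (-3)·(11/15) + 9 = 34/5.
For Column: with q = P(Left), equating A's and B's payoffs gives −4q + 10 = 11q − 2 ⇒ q = 4/5.

34/5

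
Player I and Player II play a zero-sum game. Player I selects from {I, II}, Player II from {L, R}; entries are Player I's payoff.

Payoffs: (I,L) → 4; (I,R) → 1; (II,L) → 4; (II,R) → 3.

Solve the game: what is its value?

Row minima: I → 1, II → 3; maximin = 3.
Column maxima: L → 4, R → 3; minimax = 3.
Since maximin = minimax = 3, there is a saddle point and the value is 3.

3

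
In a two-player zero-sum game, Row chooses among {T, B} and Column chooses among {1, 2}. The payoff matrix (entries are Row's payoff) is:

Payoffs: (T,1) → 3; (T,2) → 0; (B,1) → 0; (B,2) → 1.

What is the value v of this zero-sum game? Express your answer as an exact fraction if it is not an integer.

3/4

Row minima: T → 0, B → 0; maximin = 0.
Column maxima: 1 → 3, 2 → 1; minimax = 1.
0 ≠ 1, so there is no saddle point; optimal play is mixed.
Let Row play T with probability p. Expected payoff against 1: 3p + 0(1−p) = 3p; against 2: 0p + 1(1−p) = −p + 1.
Setting these equal: 3p = −p + 1 ⇒ 4p = 1 ⇒ p = 1/4, and the value is (3)·(1/4) = 3/4.
For Column: with q = P(1), equating T's and B's payoffs gives 3q = −q + 1 ⇒ q = 1/4.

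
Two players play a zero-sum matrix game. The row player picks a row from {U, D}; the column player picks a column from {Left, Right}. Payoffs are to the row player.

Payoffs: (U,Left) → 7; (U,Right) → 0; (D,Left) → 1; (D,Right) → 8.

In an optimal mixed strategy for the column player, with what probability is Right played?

3/7

Row minima: U → 0, D → 1; maximin = 1.
Column maxima: Left → 7, Right → 8; minimax = 7.
1 ≠ 7, so there is no saddle point; optimal play is mixed.
Let the row player play U with probability p. Expected payoff against Left: 7p + 1(1−p) = 6p + 1; against Right: 0p + 8(1−p) = −8p + 8.
Setting these equal: 6p + 1 = −8p + 8 ⇒ 14p = 7 ⇒ p = 1/2, and the value is (6)·(1/2) + 1 = 4.
For the column player: with q = P(Left), equating U's and D's payoffs gives 7q = −7q + 8 ⇒ q = 4/7.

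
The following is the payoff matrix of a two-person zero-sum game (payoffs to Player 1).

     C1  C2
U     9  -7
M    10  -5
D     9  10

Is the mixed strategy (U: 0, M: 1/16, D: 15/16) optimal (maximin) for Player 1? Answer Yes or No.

Against C1 this mix gives (1/16)·10 + (15/16)·9 = 145/16.
Against C2 this mix gives (1/16)·(-5) + (15/16)·10 = 145/16.
All of Player 2's active replies (C1, C2) yield 145/16, and no column does worse for Player 1. The mix makes Player 2 indifferent and guarantees 145/16, so it is optimal.

Yes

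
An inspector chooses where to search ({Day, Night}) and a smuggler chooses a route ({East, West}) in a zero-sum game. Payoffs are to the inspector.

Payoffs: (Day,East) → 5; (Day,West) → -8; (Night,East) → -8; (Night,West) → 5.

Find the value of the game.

-3/2

Row minima: Day → -8, Night → -8; maximin = -8.
Column maxima: East → 5, West → 5; minimax = 5.
-8 ≠ 5, so there is no saddle point; optimal play is mixed.
Let the inspector play Day with probability p. Expected payoff against East: 5p + (-8)(1−p) = 13p − 8; against West: (-8)p + 5(1−p) = −13p + 5.
Setting these equal: 13p − 8 = −13p + 5 ⇒ 26p = 13 ⇒ p = 1/2, and the value is (13)·(1/2) − 8 = -3/2.
For the smuggler: with q = P(East), equating Day's and Night's payoffs gives 13q − 8 = −13q + 5 ⇒ q = 1/2.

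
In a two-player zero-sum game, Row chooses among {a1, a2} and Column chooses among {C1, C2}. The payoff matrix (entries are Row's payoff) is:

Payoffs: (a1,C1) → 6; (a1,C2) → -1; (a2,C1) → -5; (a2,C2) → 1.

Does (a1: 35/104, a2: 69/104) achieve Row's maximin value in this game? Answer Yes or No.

Against C1 this mix gives (35/104)·6 + (69/104)·(-5) = -135/104.
Against C2 this mix gives (35/104)·(-1) + (69/104)·1 = 17/52.
Column will play C1, holding Row to -135/104. Shifting weight toward the row that does better against C1 would raise this floor (the equalizing mix achieves 1/13 against both C1 and C2), so the proposed strategy is not optimal.

No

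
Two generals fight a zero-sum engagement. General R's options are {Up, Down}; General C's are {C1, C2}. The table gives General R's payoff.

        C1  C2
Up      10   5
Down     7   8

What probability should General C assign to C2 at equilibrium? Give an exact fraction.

1/2

Row minima: Up → 5, Down → 7; maximin = 7.
Column maxima: C1 → 10, C2 → 8; minimax = 8.
7 ≠ 8, so there is no saddle point; optimal play is mixed.
Let General R play Up with probability p. Expected payoff against C1: 10p + 7(1−p) = 3p + 7; against C2: 5p + 8(1−p) = −3p + 8.
Setting these equal: 3p + 7 = −3p + 8 ⇒ 6p = 1 ⇒ p = 1/6, and the value is (3)·(1/6) + 7 = 15/2.
For General C: with q = P(C1), equating Up's and Down's payoffs gives 5q + 5 = −q + 8 ⇒ q = 1/2.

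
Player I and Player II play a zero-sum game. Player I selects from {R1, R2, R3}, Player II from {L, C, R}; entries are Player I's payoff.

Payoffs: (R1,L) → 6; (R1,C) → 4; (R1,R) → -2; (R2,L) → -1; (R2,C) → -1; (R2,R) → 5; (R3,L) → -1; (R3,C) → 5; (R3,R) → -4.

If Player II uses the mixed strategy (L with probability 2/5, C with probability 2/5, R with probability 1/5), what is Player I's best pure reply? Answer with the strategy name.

Expected payoff of R1: (2/5)·6 + (2/5)·4 + (1/5)·(-2) = 18/5.
Expected payoff of R2: (2/5)·(-1) + (2/5)·(-1) + (1/5)·5 = 1/5.
Expected payoff of R3: (2/5)·(-1) + (2/5)·5 + (1/5)·(-4) = 4/5.
The largest is 18/5, so Player I's best response is R1.

R1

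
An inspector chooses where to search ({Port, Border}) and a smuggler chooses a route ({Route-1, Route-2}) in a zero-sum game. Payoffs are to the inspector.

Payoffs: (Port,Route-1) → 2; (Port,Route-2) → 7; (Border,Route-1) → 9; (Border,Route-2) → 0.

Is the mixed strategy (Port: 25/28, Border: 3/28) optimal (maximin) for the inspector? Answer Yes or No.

Against Route-1 this mix gives (25/28)·2 + (3/28)·9 = 11/4.
Against Route-2 this mix gives (25/28)·7 + (3/28)·0 = 25/4.
The smuggler will play Route-1, holding the inspector to 11/4. Shifting weight toward the row that does better against Route-1 would raise this floor (the equalizing mix achieves 9/2 against both Route-1 and Route-2), so the proposed strategy is not optimal.

No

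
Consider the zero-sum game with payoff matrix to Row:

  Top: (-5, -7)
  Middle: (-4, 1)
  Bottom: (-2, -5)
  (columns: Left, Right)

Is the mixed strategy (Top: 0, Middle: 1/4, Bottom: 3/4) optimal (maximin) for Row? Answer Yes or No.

Against Left this mix gives (1/4)·(-4) + (3/4)·(-2) = -5/2.
Against Right this mix gives (1/4)·1 + (3/4)·(-5) = -7/2.
Column will play Right, holding Row to -7/2. Shifting weight toward the row that does better against Right would raise this floor (the equalizing mix achieves -11/4 against both Right and Left), so the proposed strategy is not optimal.

No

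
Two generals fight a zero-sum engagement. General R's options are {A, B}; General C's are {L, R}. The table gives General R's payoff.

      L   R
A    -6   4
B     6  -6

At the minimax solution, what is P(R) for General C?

6/11

Row minima: A → -6, B → -6; maximin = -6.
Column maxima: L → 6, R → 4; minimax = 4.
-6 ≠ 4, so there is no saddle point; optimal play is mixed.
Let General R play A with probability p. Expected payoff against L: (-6)p + 6(1−p) = −12p + 6; against R: 4p + (-6)(1−p) = 10p − 6.
Setting these equal: −12p + 6 = 10p − 6 ⇒ −22p = -12 ⇒ p = 6/11, and the value is (-12)·(6/11) + 6 = -6/11.
For General C: with q = P(L), equating A's and B's payoffs gives −10q + 4 = 12q − 6 ⇒ q = 5/11.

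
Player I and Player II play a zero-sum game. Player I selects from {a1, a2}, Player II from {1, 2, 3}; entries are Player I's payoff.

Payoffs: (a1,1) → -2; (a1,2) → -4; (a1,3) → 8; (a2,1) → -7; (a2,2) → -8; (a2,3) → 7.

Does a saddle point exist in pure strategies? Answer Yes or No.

Yes

Row minima: a1 → -4, a2 → -8; maximin = -4.
Column maxima: 1 → -2, 2 → -4, 3 → 8; minimax = -4.
maximin = minimax = -4, so a saddle point exists.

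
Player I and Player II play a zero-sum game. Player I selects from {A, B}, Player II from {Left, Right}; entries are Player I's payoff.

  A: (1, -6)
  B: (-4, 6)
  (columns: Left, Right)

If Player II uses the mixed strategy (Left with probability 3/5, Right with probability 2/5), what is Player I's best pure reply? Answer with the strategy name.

Expected payoff of A: (3/5)·1 + (2/5)·(-6) = -9/5.
Expected payoff of B: (3/5)·(-4) + (2/5)·6 = 0.
The largest is 0, so Player I's best response is B.

B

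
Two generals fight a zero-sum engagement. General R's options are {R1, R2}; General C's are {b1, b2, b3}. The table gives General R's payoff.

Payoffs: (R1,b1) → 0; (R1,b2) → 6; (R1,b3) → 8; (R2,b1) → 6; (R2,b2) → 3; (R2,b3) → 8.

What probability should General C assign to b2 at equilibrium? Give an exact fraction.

Row minima: R1 → 0, R2 → 3; maximin = 3.
Column maxima: b1 → 6, b2 → 6, b3 → 8; minimax = 6.
3 ≠ 6, so there is no saddle point; optimal play is mixed.
b3 is strictly dominated by b1 (it gives General R strictly more in every row), so General C never plays it.
On the remaining 2×2 (R1, R2 vs b1, b2):
Let General R play R1 with probability p. Expected payoff against b1: 0p + 6(1−p) = −6p + 6; against b2: 6p + 3(1−p) = 3p + 3.
Setting these equal: −6p + 6 = 3p + 3 ⇒ −9p = -3 ⇒ p = 1/3, and the value is (-6)·(1/3) + 6 = 4.
For General C: with q = P(b1), equating R1's and R2's payoffs gives −6q + 6 = 3q + 3 ⇒ q = 1/3.

2/3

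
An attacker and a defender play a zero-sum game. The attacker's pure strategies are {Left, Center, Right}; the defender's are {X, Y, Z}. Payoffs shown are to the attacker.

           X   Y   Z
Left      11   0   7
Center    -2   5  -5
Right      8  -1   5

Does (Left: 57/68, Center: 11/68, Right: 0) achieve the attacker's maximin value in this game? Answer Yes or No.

No

Against X this mix gives (57/68)·11 + (11/68)·(-2) = 605/68.
Against Y this mix gives (57/68)·0 + (11/68)·5 = 55/68.
Against Z this mix gives (57/68)·7 + (11/68)·(-5) = 86/17.
The defender will play Y, holding the attacker to 55/68. Shifting weight toward the row that does better against Y would raise this floor (the equalizing mix achieves 35/17 against both Y and Z), so the proposed strategy is not optimal.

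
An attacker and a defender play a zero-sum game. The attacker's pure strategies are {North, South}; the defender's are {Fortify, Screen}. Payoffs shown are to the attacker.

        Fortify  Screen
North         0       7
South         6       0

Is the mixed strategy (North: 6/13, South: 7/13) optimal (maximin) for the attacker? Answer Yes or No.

Yes

Against Fortify this mix gives (6/13)·0 + (7/13)·6 = 42/13.
Against Screen this mix gives (6/13)·7 + (7/13)·0 = 42/13.
All of the defender's active replies (Fortify, Screen) yield 42/13, and no column does worse for the attacker. The mix makes the defender indifferent and guarantees 42/13, so it is optimal.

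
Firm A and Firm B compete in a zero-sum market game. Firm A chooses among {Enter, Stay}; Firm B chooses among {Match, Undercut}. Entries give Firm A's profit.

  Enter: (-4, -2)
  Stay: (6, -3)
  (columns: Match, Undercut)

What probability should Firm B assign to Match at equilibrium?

Row minima: Enter → -4, Stay → -3; maximin = -3.
Column maxima: Match → 6, Undercut → -2; minimax = -2.
-3 ≠ -2, so there is no saddle point; optimal play is mixed.
Let Firm A play Enter with probability p. Expected payoff against Match: (-4)p + 6(1−p) = −10p + 6; against Undercut: (-2)p + (-3)(1−p) = p − 3.
Setting these equal: −10p + 6 = p − 3 ⇒ −11p = -9 ⇒ p = 9/11, and the value is (-10)·(9/11) + 6 = -24/11.
For Firm B: with q = P(Match), equating Enter's and Stay's payoffs gives −2q − 2 = 9q − 3 ⇒ q = 1/11.

1/11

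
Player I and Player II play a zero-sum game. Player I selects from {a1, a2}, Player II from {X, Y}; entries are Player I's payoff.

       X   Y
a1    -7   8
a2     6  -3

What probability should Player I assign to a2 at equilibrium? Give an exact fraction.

5/8

Row minima: a1 → -7, a2 → -3; maximin = -3.
Column maxima: X → 6, Y → 8; minimax = 6.
-3 ≠ 6, so there is no saddle point; optimal play is mixed.
Let Player I play a1 with probability p. Expected payoff against X: (-7)p + 6(1−p) = −13p + 6; against Y: 8p + (-3)(1−p) = 11p − 3.
Setting these equal: −13p + 6 = 11p − 3 ⇒ −24p = -9 ⇒ p = 3/8, and the value is (-13)·(3/8) + 6 = 9/8.
For Player II: with q = P(X), equating a1's and a2's payoffs gives −15q + 8 = 9q − 3 ⇒ q = 11/24.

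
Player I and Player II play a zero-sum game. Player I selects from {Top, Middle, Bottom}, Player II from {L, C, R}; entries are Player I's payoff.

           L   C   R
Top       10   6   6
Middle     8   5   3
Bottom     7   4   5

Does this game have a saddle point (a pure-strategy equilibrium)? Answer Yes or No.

Row minima: Top → 6, Middle → 3, Bottom → 4; maximin = 6.
Column maxima: L → 10, C → 6, R → 6; minimax = 6.
maximin = minimax = 6, so a saddle point exists.

Yes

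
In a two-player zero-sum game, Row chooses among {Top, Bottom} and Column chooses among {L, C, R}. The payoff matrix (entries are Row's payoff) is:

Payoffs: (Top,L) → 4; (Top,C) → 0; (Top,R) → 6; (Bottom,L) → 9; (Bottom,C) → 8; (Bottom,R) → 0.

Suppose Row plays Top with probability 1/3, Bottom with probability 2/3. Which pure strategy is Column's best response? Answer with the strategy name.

If Column plays L, Row's expected payoff is (1/3)·4 + (2/3)·9 = 22/3.
If Column plays C, Row's expected payoff is (1/3)·0 + (2/3)·8 = 16/3.
If Column plays R, Row's expected payoff is (1/3)·6 + (2/3)·0 = 2.
Column minimizes Row's payoff; the smallest is 2, so the best response is R.

R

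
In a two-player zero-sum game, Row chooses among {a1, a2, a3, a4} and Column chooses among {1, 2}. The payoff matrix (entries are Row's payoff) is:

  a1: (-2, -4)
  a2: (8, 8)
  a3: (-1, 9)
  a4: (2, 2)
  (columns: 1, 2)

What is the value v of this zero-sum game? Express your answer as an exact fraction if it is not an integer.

Row minima: a1 → -4, a2 → 8, a3 → -1, a4 → 2; maximin = 8.
Column maxima: 1 → 8, 2 → 9; minimax = 8.
Since maximin = minimax = 8, there is a saddle point and the value is 8.

8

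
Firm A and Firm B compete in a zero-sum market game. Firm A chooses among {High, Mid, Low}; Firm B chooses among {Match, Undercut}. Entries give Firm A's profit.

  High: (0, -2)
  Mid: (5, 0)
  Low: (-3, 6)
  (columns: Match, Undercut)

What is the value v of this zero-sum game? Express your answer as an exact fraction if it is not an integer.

Row minima: High → -2, Mid → 0, Low → -3; maximin = 0.
Column maxima: Match → 5, Undercut → 6; minimax = 5.
0 ≠ 5, so there is no saddle point; optimal play is mixed.
High is strictly dominated by Mid, so Firm A never plays it.
On the remaining 2×2 (Mid, Low vs Match, Undercut):
Let Firm A play Mid with probability p. Expected payoff against Match: 5p + (-3)(1−p) = 8p − 3; against Undercut: 0p + 6(1−p) = −6p + 6.
Setting these equal: 8p − 3 = −6p + 6 ⇒ 14p = 9 ⇒ p = 9/14, and the value is (8)·(9/14) − 3 = 15/7.
For Firm B: with q = P(Match), equating Mid's and Low's payoffs gives 5q = −9q + 6 ⇒ q = 3/7.

15/7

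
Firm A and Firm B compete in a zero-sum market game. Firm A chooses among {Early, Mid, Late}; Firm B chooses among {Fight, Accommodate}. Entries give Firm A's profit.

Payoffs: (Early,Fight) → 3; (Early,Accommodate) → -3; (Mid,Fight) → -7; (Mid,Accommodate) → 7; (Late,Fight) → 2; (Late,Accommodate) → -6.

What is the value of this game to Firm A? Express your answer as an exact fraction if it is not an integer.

0

Row minima: Early → -3, Mid → -7, Late → -6; maximin = -3.
Column maxima: Fight → 3, Accommodate → 7; minimax = 3.
-3 ≠ 3, so there is no saddle point; optimal play is mixed.
Late is strictly dominated by Early, so Firm A never plays it.
On the remaining 2×2 (Early, Mid vs Fight, Accommodate):
Let Firm A play Early with probability p. Expected payoff against Fight: 3p + (-7)(1−p) = 10p − 7; against Accommodate: (-3)p + 7(1−p) = −10p + 7.
Setting these equal: 10p − 7 = −10p + 7 ⇒ 20p = 14 ⇒ p = 7/10, and the value is (10)·(7/10) − 7 = 0.
For Firm B: with q = P(Fight), equating Early's and Mid's payoffs gives 6q − 3 = −14q + 7 ⇒ q = 1/2.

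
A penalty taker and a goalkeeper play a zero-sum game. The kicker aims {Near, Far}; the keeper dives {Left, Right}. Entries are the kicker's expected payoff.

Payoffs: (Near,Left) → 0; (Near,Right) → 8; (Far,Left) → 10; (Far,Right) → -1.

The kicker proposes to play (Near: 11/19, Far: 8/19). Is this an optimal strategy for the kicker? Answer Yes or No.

Against Left this mix gives (11/19)·0 + (8/19)·10 = 80/19.
Against Right this mix gives (11/19)·8 + (8/19)·(-1) = 80/19.
All of the keeper's active replies (Left, Right) yield 80/19, and no column does worse for the kicker. The mix makes the keeper indifferent and guarantees 80/19, so it is optimal.

Yes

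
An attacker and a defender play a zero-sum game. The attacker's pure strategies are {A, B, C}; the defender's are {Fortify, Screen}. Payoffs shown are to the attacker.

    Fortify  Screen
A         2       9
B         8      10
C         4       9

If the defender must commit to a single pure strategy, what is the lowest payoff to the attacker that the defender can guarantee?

Column maxima: Fortify → 8, Screen → 10.
The smallest of these is 8.

8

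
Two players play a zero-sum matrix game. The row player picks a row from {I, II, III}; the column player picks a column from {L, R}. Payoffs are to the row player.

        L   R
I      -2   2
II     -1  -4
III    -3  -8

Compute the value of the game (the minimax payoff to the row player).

-10/7

Row minima: I → -2, II → -4, III → -8; maximin = -2.
Column maxima: L → -1, R → 2; minimax = -1.
-2 ≠ -1, so there is no saddle point; optimal play is mixed.
III is strictly dominated by I, so the row player never plays it.
On the remaining 2×2 (I, II vs L, R):
Let the row player play I with probability p. Expected payoff against L: (-2)p + (-1)(1−p) = −p − 1; against R: 2p + (-4)(1−p) = 6p − 4.
Setting these equal: −p − 1 = 6p − 4 ⇒ −7p = -3 ⇒ p = 3/7, and the value is (-1)·(3/7) − 1 = -10/7.
For the column player: with q = P(L), equating I's and II's payoffs gives −4q + 2 = 3q − 4 ⇒ q = 6/7.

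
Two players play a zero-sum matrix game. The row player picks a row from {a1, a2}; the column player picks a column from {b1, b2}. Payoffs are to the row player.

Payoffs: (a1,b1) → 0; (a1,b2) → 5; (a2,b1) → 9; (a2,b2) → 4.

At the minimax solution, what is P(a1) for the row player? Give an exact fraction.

1/2

Row minima: a1 → 0, a2 → 4; maximin = 4.
Column maxima: b1 → 9, b2 → 5; minimax = 5.
4 ≠ 5, so there is no saddle point; optimal play is mixed.
Let the row player play a1 with probability p. Expected payoff against b1: 0p + 9(1−p) = −9p + 9; against b2: 5p + 4(1−p) = p + 4.
Setting these equal: −9p + 9 = p + 4 ⇒ −10p = -5 ⇒ p = 1/2, and the value is (-9)·(1/2) + 9 = 9/2.
For the column player: with q = P(b1), equating a1's and a2's payoffs gives −5q + 5 = 5q + 4 ⇒ q = 1/10.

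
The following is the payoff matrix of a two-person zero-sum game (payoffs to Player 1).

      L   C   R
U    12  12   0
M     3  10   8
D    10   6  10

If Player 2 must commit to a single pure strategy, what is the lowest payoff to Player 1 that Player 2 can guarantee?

Column maxima: L → 12, C → 12, R → 10.
The smallest of these is 10.

10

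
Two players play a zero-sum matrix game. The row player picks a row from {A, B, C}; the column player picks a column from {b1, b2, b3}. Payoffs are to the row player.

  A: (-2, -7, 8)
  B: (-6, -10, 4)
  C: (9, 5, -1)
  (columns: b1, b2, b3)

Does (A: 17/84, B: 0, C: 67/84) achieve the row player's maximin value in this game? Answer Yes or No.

Against b1 this mix gives (17/84)·(-2) + (67/84)·9 = 569/84.
Against b2 this mix gives (17/84)·(-7) + (67/84)·5 = 18/7.
Against b3 this mix gives (17/84)·8 + (67/84)·(-1) = 23/28.
The column player will play b3, holding the row player to 23/28. Shifting weight toward the row that does better against b3 would raise this floor (the equalizing mix achieves 11/7 against both b3 and b2), so the proposed strategy is not optimal.

No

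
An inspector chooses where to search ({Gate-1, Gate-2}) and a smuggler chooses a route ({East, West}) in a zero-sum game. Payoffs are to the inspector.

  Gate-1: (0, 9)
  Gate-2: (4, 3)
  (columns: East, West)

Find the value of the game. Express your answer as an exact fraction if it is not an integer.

18/5

Row minima: Gate-1 → 0, Gate-2 → 3; maximin = 3.
Column maxima: East → 4, West → 9; minimax = 4.
3 ≠ 4, so there is no saddle point; optimal play is mixed.
Let the inspector play Gate-1 with probability p. Expected payoff against East: 0p + 4(1−p) = −4p + 4; against West: 9p + 3(1−p) = 6p + 3.
Setting these equal: −4p + 4 = 6p + 3 ⇒ −10p = -1 ⇒ p = 1/10, and the value is (-4)·(1/10) + 4 = 18/5.
For the smuggler: with q = P(East), equating Gate-1's and Gate-2's payoffs gives −9q + 9 = q + 3 ⇒ q = 3/5.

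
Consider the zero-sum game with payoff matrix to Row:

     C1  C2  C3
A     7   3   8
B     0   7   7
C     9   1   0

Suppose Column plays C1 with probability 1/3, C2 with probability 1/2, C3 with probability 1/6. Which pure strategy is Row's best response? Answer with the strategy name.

A

Expected payoff of A: (1/3)·7 + (1/2)·3 + (1/6)·8 = 31/6.
Expected payoff of B: (1/3)·0 + (1/2)·7 + (1/6)·7 = 14/3.
Expected payoff of C: (1/3)·9 + (1/2)·1 + (1/6)·0 = 7/2.
The largest is 31/6, so Row's best response is A.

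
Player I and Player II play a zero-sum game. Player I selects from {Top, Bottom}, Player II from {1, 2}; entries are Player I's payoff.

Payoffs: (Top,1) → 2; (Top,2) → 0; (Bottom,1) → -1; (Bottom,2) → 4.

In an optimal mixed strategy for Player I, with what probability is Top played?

5/7

Row minima: Top → 0, Bottom → -1; maximin = 0.
Column maxima: 1 → 2, 2 → 4; minimax = 2.
0 ≠ 2, so there is no saddle point; optimal play is mixed.
Let Player I play Top with probability p. Expected payoff against 1: 2p + (-1)(1−p) = 3p − 1; against 2: 0p + 4(1−p) = −4p + 4.
Setting these equal: 3p − 1 = −4p + 4 ⇒ 7p = 5 ⇒ p = 5/7, and the value is (3)·(5/7) − 1 = 8/7.
For Player II: with q = P(1), equating Top's and Bottom's payoffs gives 2q = −5q + 4 ⇒ q = 4/7.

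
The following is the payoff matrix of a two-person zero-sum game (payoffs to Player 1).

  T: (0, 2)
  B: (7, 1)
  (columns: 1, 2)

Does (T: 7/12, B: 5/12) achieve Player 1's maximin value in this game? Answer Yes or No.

No

Against 1 this mix gives (7/12)·0 + (5/12)·7 = 35/12.
Against 2 this mix gives (7/12)·2 + (5/12)·1 = 19/12.
Player 2 will play 2, holding Player 1 to 19/12. Shifting weight toward the row that does better against 2 would raise this floor (the equalizing mix achieves 7/4 against both 2 and 1), so the proposed strategy is not optimal.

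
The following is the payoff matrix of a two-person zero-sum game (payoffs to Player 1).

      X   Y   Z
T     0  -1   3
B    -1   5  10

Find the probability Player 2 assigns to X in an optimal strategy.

6/7

Row minima: T → -1, B → -1; maximin = -1.
Column maxima: X → 0, Y → 5, Z → 10; minimax = 0.
-1 ≠ 0, so there is no saddle point; optimal play is mixed.
Z is strictly dominated by X (it gives Player 1 strictly more in every row), so Player 2 never plays it.
On the remaining 2×2 (T, B vs X, Y):
Let Player 1 play T with probability p. Expected payoff against X: 0p + (-1)(1−p) = p − 1; against Y: (-1)p + 5(1−p) = −6p + 5.
Setting these equal: p − 1 = −6p + 5 ⇒ 7p = 6 ⇒ p = 6/7, and the value is (1)·(6/7) − 1 = -1/7.
For Player 2: with q = P(X), equating T's and B's payoffs gives q − 1 = −6q + 5 ⇒ q = 6/7.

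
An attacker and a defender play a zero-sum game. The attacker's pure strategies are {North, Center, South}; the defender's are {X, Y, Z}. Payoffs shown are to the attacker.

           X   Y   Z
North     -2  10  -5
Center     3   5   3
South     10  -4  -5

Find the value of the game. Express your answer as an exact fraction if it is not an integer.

3

Row minima: North → -5, Center → 3, South → -5; maximin = 3.
Column maxima: X → 10, Y → 10, Z → 3; minimax = 3.
Since maximin = minimax = 3, there is a saddle point and the value is 3.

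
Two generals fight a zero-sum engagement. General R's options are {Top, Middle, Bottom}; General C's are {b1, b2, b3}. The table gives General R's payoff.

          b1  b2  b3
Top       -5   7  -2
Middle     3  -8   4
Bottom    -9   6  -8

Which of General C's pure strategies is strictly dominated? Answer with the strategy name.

b1 holds General R's payoff strictly below b3 in every row: -5 < -2, 3 < 4, -9 < -8.
So b3 is strictly dominated for General C.

b3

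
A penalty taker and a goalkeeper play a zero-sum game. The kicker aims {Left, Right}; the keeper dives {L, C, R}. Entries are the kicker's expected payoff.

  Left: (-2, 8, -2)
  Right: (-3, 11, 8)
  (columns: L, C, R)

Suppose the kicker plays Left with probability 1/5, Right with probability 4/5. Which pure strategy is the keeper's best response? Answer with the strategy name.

If the keeper plays L, the kicker's expected payoff is (1/5)·(-2) + (4/5)·(-3) = -14/5.
If the keeper plays C, the kicker's expected payoff is (1/5)·8 + (4/5)·11 = 52/5.
If the keeper plays R, the kicker's expected payoff is (1/5)·(-2) + (4/5)·8 = 6.
The keeper minimizes the kicker's payoff; the smallest is -14/5, so the best response is L.

L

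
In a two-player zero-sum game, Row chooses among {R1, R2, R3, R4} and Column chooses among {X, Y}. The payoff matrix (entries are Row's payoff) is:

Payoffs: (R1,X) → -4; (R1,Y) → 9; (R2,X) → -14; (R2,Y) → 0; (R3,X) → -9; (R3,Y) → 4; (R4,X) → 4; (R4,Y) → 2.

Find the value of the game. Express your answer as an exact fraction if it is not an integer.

Row minima: R1 → -4, R2 → -14, R3 → -9, R4 → 2; maximin = 2.
Column maxima: X → 4, Y → 9; minimax = 4.
2 ≠ 4, so there is no saddle point; optimal play is mixed.
R2 is strictly dominated by R1, so Row never plays it.
R3 is strictly dominated by R1, so Row never plays it.
On the remaining 2×2 (R1, R4 vs X, Y):
Let Row play R1 with probability p. Expected payoff against X: (-4)p + 4(1−p) = −8p + 4; against Y: 9p + 2(1−p) = 7p + 2.
Setting these equal: −8p + 4 = 7p + 2 ⇒ −15p = -2 ⇒ p = 2/15, and the value is (-8)·(2/15) + 4 = 44/15.
For Column: with q = P(X), equating R1's and R4's payoffs gives −13q + 9 = 2q + 2 ⇒ q = 7/15.

44/15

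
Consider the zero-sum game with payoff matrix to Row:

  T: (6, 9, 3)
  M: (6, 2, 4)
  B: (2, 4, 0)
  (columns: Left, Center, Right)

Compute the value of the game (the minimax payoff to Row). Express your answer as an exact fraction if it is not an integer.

Row minima: T → 3, M → 2, B → 0; maximin = 3.
Column maxima: Left → 6, Center → 9, Right → 4; minimax = 4.
3 ≠ 4, so there is no saddle point; optimal play is mixed.
B is strictly dominated by T, so Row never plays it.
Left is strictly dominated by Right (it gives Row strictly more in every row), so Column never plays it.
On the remaining 2×2 (T, M vs Center, Right):
Let Row play T with probability p. Expected payoff against Center: 9p + 2(1−p) = 7p + 2; against Right: 3p + 4(1−p) = −p + 4.
Setting these equal: 7p + 2 = −p + 4 ⇒ 8p = 2 ⇒ p = 1/4, and the value is (7)·(1/4) + 2 = 15/4.
For Column: with q = P(Center), equating T's and M's payoffs gives 6q + 3 = −2q + 4 ⇒ q = 1/8.

15/4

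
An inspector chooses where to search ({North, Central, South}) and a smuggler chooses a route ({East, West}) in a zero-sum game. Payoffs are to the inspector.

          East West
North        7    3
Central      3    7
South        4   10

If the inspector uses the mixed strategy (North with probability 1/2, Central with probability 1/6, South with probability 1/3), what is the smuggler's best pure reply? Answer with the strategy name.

If the smuggler plays East, the inspector's expected payoff is (1/2)·7 + (1/6)·3 + (1/3)·4 = 16/3.
If the smuggler plays West, the inspector's expected payoff is (1/2)·3 + (1/6)·7 + (1/3)·10 = 6.
The smuggler minimizes the inspector's payoff; the smallest is 16/3, so the best response is East.

East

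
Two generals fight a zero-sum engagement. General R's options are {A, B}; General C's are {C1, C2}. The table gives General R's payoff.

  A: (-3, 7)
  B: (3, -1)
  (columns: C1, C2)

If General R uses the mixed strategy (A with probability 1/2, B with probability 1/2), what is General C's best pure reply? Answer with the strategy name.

C1

If General C plays C1, General R's expected payoff is (1/2)·(-3) + (1/2)·3 = 0.
If General C plays C2, General R's expected payoff is (1/2)·7 + (1/2)·(-1) = 3.
General C minimizes General R's payoff; the smallest is 0, so the best response is C1.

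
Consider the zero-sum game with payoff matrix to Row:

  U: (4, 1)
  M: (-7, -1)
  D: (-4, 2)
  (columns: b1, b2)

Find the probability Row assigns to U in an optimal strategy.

2/3

Row minima: U → 1, M → -7, D → -4; maximin = 1.
Column maxima: b1 → 4, b2 → 2; minimax = 2.
1 ≠ 2, so there is no saddle point; optimal play is mixed.
M is strictly dominated by U, so Row never plays it.
On the remaining 2×2 (U, D vs b1, b2):
Let Row play U with probability p. Expected payoff against b1: 4p + (-4)(1−p) = 8p − 4; against b2: 1p + 2(1−p) = −p + 2.
Setting these equal: 8p − 4 = −p + 2 ⇒ 9p = 6 ⇒ p = 2/3, and the value is (8)·(2/3) − 4 = 4/3.
For Column: with q = P(b1), equating U's and D's payoffs gives 3q + 1 = −6q + 2 ⇒ q = 1/9.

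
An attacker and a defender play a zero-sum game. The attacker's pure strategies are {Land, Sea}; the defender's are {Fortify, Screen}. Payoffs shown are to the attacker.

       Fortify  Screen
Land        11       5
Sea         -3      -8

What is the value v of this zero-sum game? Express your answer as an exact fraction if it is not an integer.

5

Row minima: Land → 5, Sea → -8; maximin = 5.
Column maxima: Fortify → 11, Screen → 5; minimax = 5.
Since maximin = minimax = 5, there is a saddle point and the value is 5.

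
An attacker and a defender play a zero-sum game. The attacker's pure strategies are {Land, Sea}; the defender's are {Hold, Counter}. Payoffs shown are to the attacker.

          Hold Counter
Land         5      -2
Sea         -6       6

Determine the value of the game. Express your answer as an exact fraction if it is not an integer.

Row minima: Land → -2, Sea → -6; maximin = -2.
Column maxima: Hold → 5, Counter → 6; minimax = 5.
-2 ≠ 5, so there is no saddle point; optimal play is mixed.
Let the attacker play Land with probability p. Expected payoff against Hold: 5p + (-6)(1−p) = 11p − 6; against Counter: (-2)p + 6(1−p) = −8p + 6.
Setting these equal: 11p − 6 = −8p + 6 ⇒ 19p = 12 ⇒ p = 12/19, and the value is (11)·(12/19) − 6 = 18/19.
For the defender: with q = P(Hold), equating Land's and Sea's payoffs gives 7q − 2 = −12q + 6 ⇒ q = 8/19.

18/19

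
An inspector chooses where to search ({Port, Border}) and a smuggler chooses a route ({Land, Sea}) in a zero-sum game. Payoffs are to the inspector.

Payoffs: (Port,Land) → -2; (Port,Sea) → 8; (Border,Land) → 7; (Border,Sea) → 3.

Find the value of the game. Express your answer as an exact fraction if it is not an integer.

31/7

Row minima: Port → -2, Border → 3; maximin = 3.
Column maxima: Land → 7, Sea → 8; minimax = 7.
3 ≠ 7, so there is no saddle point; optimal play is mixed.
Let the inspector play Port with probability p. Expected payoff against Land: (-2)p + 7(1−p) = −9p + 7; against Sea: 8p + 3(1−p) = 5p + 3.
Setting these equal: −9p + 7 = 5p + 3 ⇒ −14p = -4 ⇒ p = 2/7, and the value is (-9)·(2/7) + 7 = 31/7.
For the smuggler: with q = P(Land), equating Port's and Border's payoffs gives −10q + 8 = 4q + 3 ⇒ q = 5/14.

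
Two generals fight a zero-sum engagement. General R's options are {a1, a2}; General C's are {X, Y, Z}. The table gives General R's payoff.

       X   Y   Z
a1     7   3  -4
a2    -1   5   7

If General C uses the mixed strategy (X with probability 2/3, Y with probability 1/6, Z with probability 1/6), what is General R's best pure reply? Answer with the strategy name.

a1

Expected payoff of a1: (2/3)·7 + (1/6)·3 + (1/6)·(-4) = 9/2.
Expected payoff of a2: (2/3)·(-1) + (1/6)·5 + (1/6)·7 = 4/3.
The largest is 9/2, so General R's best response is a1.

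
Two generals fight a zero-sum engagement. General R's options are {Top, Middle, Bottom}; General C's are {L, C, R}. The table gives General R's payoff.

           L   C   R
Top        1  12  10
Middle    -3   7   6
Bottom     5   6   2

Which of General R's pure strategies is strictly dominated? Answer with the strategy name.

Middle

Top gives a strictly higher payoff than Middle against every column: 1 > -3, 12 > 7, 10 > 6.
So Middle is strictly dominated and General R never plays it.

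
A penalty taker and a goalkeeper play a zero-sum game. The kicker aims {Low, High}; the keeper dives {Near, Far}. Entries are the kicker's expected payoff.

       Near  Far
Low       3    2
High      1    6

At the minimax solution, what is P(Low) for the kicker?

Row minima: Low → 2, High → 1; maximin = 2.
Column maxima: Near → 3, Far → 6; minimax = 3.
2 ≠ 3, so there is no saddle point; optimal play is mixed.
Let the kicker play Low with probability p. Expected payoff against Near: 3p + 1(1−p) = 2p + 1; against Far: 2p + 6(1−p) = −4p + 6.
Setting these equal: 2p + 1 = −4p + 6 ⇒ 6p = 5 ⇒ p = 5/6, and the value is (2)·(5/6) + 1 = 8/3.
For the keeper: with q = P(Near), equating Low's and High's payoffs gives q + 2 = −5q + 6 ⇒ q = 2/3.

5/6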